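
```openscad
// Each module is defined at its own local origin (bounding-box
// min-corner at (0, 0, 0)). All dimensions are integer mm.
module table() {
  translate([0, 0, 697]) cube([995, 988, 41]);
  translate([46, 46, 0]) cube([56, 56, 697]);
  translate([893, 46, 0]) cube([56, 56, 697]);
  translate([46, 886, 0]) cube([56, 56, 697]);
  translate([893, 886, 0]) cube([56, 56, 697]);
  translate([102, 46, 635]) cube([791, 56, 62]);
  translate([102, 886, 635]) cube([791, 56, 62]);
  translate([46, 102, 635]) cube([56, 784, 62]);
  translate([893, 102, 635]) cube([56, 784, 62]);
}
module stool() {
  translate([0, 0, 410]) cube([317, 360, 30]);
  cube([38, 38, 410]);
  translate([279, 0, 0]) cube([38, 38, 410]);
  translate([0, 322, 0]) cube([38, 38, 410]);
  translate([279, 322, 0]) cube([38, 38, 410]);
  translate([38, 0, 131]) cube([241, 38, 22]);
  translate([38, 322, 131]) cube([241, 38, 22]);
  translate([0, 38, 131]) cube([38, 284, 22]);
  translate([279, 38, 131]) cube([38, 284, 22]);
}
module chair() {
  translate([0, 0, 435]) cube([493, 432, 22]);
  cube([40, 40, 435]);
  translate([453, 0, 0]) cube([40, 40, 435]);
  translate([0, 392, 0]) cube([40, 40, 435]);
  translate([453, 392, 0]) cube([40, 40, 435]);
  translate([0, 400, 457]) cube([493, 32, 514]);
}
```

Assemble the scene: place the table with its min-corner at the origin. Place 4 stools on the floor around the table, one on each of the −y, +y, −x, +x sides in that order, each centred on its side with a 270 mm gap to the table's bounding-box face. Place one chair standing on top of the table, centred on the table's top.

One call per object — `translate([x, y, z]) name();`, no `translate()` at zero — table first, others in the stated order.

table();
translate([339, -630, 0]) stool();
translate([339, 1258, 0]) stool();
translate([-587, 314, 0]) stool();
translate([1265, 314, 0]) stool();
translate([251, 278, 738]) chair();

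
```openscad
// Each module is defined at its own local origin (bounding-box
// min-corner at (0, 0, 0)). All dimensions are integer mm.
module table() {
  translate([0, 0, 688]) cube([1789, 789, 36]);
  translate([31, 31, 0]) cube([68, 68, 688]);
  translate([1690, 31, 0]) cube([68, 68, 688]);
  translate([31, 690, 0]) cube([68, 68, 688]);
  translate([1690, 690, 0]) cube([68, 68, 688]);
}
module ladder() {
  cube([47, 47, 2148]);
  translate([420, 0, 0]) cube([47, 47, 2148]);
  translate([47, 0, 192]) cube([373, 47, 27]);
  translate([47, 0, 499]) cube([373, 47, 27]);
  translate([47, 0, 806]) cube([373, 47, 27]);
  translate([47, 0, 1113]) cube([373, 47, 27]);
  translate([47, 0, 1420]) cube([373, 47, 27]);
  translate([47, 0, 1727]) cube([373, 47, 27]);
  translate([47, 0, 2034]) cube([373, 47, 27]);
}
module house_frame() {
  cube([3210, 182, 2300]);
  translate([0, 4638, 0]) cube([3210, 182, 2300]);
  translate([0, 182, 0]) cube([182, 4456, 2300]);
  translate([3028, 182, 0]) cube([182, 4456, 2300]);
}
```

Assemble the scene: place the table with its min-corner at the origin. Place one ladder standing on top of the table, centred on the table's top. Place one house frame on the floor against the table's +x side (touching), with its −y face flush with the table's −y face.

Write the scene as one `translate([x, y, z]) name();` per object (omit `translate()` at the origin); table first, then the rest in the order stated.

table();
translate([661, 371, 724]) ladder();
translate([1789, 0, 0]) house_frame();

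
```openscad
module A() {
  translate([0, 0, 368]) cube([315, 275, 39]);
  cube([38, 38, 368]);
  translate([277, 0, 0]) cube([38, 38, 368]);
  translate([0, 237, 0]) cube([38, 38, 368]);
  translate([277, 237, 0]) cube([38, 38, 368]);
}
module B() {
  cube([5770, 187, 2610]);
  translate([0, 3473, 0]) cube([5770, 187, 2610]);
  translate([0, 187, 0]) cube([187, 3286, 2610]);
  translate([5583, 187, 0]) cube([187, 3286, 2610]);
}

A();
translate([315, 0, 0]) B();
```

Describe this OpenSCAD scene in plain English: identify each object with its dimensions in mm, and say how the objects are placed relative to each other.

A is a four-legged stool. The seat is 315×275 mm, 39 mm thick, top at z = 407 mm. It stands on four square legs, each 38×38 mm in cross-section, from z = 0 to the seat underside, each flush with a corner of the seat.

B is a box-shaped house frame (walls only): outside footprint 5770×3660 mm, wall height 2610 mm, wall thickness 187 mm. The two y-facing walls run the full x-width; the two x-facing walls fit between the inner faces of the y-facing walls.

The house frame is against the stool's +x side, with their −y faces flush.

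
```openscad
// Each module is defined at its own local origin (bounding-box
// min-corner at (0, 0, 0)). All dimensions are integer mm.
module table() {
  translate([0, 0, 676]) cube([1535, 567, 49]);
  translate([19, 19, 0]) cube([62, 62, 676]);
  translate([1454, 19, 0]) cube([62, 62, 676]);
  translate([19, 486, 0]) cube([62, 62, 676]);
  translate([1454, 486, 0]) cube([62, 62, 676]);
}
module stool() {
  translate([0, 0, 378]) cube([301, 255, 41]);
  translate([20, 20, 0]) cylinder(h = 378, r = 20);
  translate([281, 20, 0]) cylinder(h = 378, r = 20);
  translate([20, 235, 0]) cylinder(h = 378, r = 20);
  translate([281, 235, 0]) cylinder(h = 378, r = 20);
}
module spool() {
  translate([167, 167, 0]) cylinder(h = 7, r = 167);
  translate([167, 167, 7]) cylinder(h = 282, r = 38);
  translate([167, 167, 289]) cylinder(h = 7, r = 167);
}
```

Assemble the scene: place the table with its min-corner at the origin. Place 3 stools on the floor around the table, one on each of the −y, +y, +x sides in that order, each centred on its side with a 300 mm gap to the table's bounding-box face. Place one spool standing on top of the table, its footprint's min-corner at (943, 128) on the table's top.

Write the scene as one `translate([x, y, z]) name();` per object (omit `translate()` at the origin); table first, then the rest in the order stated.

table();
translate([617, -555, 0]) stool();
translate([617, 867, 0]) stool();
translate([1835, 156, 0]) stool();
translate([943, 128, 725]) spool();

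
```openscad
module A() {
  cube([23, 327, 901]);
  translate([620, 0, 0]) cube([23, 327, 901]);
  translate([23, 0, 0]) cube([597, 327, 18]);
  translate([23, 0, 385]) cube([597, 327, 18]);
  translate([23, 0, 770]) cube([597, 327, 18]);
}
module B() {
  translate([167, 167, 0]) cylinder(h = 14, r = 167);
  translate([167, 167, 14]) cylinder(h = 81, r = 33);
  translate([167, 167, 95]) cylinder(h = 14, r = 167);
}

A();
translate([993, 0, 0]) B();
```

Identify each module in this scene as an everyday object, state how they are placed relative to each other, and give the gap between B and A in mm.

A is a bookshelf. B is a spool. The spool is on the floor beside the bookshelf on its +x side. The gap between the spool and the bookshelf is 350 mm.

The spool's nearest face is 350 mm from the bookshelf's +x face.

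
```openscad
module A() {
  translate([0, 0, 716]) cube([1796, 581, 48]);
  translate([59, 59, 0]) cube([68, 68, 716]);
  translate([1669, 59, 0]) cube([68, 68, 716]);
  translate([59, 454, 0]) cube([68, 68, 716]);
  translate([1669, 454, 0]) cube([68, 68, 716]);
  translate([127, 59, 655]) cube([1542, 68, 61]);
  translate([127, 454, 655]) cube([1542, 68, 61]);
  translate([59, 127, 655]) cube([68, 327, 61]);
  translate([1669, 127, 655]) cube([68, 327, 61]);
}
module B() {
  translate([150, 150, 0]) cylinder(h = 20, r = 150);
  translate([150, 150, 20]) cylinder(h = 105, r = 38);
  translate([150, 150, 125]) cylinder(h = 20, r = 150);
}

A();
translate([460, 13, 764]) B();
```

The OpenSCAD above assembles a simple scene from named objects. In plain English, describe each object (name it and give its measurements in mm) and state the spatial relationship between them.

A is a rectangular dining table. The top is 1796×581×48 mm with its upper surface at z = 764 mm. It stands on four 68×68 mm square legs, each inset 59 mm from the nearest pair of top edges, running from the floor to the underside of the top. Four apron rails, 68 mm thick and 61 mm tall, run between adjacent legs with their top edges flush with the underside of the top and their outer faces flush with the legs' outer faces.

B is a spool: two coaxial disc flanges of radius 150 mm and thickness 20 mm, joined by a core cylinder of radius 38 mm and height 105 mm. The lower flange rests on z = 0 and the three cylinders share a vertical axis.

The spool is on top of the table.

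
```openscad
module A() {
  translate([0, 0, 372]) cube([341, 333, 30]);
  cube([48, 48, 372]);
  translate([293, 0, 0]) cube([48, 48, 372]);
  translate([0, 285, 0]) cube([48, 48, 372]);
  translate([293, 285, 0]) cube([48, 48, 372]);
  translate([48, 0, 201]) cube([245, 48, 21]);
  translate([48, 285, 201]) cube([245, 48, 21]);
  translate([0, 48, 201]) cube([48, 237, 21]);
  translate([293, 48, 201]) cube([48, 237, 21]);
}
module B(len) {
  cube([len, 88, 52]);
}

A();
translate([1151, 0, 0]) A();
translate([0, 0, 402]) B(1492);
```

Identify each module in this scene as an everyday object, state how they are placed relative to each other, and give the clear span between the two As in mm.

A is a stool. B is a beam. A beam spans the tops of two stools. The clear span between the two stools is 810 mm.

Second stool starts at x = 1151; first ends at x = 341; clear span = 1151 − 341 = 810 mm.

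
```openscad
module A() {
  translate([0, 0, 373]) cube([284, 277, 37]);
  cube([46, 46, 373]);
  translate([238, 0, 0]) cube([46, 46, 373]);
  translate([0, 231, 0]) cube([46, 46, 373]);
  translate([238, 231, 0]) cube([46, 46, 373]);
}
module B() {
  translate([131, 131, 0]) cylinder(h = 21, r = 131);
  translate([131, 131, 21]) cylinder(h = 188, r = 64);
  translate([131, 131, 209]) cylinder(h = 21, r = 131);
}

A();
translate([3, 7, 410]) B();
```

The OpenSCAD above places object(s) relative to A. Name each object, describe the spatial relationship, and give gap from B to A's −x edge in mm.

A is a stool. B is a spool. The spool is on top of the stool. The gap from the spool to the stool's −x edge is 3 mm.

The spool's min-x is at 3; the stool's min-x is 0; gap = 3 mm.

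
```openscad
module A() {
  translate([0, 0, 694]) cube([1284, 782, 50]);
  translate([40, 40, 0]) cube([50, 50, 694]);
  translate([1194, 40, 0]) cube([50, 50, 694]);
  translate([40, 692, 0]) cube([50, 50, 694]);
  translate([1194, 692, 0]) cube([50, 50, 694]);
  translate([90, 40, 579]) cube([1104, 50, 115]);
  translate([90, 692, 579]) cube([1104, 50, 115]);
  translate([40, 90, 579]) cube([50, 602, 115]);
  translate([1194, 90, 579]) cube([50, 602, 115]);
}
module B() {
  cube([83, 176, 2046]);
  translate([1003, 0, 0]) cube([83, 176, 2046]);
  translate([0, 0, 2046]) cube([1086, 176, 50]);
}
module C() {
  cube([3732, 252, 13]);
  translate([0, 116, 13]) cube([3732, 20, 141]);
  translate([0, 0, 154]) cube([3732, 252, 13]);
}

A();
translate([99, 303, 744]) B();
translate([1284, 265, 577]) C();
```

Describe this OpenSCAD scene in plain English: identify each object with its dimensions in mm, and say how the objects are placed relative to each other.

A is a table with a 1284×782 mm rectangular top, 50 mm thick, top surface at z = 744 mm, supported by four 50×50 mm square legs, each inset 40 mm from the nearest pair of top edges, running from the floor. Four apron rails, 50 mm thick and 115 mm tall, run between adjacent legs with their top edges flush with the underside of the top and their outer faces flush with the legs' outer faces.

B is a rectangular door frame: two vertical jambs of 83×176 mm section, 2046 mm tall, with a clear opening 920 mm wide between their inner faces. A header 50 mm tall and 176 mm deep lies on top of the jambs and spans the full outside width.

C is an I-beam lying along x, 3732 mm long. Overall section height 167 mm. Two flanges 252 mm wide (y) and 13 mm thick, one on the floor and one at the top; a web 20 mm thick runs between them, centred on the flange width.

The door frame is on top of the table, centred. The I-beam is beside the table with their tops flush at z = 744.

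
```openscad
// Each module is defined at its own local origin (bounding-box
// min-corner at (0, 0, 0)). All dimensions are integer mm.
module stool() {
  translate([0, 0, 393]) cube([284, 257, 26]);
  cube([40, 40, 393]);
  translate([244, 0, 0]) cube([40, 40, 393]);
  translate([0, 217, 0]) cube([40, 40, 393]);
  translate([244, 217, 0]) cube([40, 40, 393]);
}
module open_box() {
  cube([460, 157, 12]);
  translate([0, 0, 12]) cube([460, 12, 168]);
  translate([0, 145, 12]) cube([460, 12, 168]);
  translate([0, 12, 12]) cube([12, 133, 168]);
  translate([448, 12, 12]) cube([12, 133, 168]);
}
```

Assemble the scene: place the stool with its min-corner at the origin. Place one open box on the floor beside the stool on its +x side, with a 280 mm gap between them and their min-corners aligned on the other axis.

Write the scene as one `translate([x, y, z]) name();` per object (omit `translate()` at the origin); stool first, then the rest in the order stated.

stool();
translate([564, 0, 0]) open_box();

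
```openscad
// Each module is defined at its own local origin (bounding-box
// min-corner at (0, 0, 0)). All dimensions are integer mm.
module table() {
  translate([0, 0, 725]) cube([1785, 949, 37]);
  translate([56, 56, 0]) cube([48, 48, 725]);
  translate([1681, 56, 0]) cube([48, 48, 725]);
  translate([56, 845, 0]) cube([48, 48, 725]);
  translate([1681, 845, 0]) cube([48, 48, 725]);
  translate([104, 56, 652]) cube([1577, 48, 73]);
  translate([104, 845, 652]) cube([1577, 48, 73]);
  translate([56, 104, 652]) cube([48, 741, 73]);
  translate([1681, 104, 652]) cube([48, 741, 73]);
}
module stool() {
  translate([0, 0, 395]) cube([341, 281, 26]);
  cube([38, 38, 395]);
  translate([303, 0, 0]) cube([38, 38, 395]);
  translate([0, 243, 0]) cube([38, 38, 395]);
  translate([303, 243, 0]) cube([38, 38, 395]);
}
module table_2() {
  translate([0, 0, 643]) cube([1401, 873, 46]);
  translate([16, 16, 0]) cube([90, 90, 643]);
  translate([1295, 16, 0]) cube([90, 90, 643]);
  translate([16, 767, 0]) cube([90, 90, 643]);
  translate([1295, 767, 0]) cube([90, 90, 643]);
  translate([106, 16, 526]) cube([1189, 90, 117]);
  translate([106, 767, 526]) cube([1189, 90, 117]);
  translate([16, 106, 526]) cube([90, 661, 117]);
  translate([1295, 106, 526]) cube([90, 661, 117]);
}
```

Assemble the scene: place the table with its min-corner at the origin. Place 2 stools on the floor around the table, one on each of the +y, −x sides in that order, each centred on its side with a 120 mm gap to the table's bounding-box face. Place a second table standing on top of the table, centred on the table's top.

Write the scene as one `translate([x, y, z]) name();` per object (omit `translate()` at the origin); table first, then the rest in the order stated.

table();
translate([722, 1069, 0]) stool();
translate([-461, 334, 0]) stool();
translate([192, 38, 762]) table_2();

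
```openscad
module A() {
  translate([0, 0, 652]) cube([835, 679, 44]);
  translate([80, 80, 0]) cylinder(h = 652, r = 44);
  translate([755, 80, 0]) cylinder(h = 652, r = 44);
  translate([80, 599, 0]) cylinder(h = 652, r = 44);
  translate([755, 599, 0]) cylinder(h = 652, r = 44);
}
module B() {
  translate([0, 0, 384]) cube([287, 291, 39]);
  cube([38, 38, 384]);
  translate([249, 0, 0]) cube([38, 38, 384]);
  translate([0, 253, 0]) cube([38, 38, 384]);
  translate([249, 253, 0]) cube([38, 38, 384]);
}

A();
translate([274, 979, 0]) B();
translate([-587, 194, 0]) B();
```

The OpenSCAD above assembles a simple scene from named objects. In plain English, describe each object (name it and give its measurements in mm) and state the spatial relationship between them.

A is a table: top 835 mm (x) × 679 mm (y), 44 mm thick, upper face at z = 696 mm, on four round legs of 88 mm diameter, each leg's bounding box inset 36 mm from the nearest pair of top edges, running from z = 0 to the bottom of the top.

B is a four-legged stool. The seat is a 287×291×39 mm slab whose top surface is at z = 423 mm; four square legs, each 38×38 mm in cross-section, run from the floor (z = 0) to the underside of the seat, each flush with a corner of the seat.

Two stools sit around the table at the +y, −x sides.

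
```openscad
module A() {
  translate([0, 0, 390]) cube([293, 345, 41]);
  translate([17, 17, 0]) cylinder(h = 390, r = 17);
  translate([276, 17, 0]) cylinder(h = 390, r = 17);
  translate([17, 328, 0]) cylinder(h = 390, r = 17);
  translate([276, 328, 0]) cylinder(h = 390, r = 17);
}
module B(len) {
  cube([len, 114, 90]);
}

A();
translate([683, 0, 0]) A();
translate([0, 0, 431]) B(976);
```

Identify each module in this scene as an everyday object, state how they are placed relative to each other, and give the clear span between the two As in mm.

A is a stool. B is a beam. A beam spans the tops of two stools. The clear span between the two stools is 390 mm.

Second stool starts at x = 683; first ends at x = 293; clear span = 683 − 293 = 390 mm.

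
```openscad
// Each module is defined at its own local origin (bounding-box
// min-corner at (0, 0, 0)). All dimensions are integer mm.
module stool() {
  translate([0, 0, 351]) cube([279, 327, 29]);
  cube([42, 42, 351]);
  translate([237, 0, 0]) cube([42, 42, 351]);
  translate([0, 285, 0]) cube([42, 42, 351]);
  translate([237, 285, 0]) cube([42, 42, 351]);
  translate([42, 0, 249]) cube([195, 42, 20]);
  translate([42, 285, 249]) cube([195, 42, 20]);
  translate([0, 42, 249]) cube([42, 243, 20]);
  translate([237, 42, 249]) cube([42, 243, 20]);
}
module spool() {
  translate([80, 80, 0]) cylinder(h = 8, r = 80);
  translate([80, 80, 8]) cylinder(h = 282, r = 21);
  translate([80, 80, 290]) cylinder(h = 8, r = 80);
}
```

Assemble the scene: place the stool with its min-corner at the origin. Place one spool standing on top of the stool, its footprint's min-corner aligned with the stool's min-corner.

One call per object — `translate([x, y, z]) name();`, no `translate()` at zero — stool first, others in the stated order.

stool();
translate([0, 0, 380]) spool();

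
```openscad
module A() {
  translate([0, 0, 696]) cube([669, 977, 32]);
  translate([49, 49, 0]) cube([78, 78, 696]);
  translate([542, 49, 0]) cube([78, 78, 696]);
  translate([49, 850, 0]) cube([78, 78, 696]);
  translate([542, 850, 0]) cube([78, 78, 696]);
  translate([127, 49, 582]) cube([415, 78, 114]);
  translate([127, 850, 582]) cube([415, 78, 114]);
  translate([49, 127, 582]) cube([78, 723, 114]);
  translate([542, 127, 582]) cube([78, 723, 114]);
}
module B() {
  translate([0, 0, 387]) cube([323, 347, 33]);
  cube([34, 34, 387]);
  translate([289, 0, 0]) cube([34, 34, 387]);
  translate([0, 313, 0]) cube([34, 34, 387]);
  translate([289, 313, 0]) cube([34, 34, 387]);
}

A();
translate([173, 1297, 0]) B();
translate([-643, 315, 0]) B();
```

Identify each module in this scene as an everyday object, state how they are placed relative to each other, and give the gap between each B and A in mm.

Each stool's nearest face is 320 mm from the table's bounding box.

A is a table. B is a stool. Two stools sit around the table at the +y, −x sides. The gap between each stool and the table is 320 mm.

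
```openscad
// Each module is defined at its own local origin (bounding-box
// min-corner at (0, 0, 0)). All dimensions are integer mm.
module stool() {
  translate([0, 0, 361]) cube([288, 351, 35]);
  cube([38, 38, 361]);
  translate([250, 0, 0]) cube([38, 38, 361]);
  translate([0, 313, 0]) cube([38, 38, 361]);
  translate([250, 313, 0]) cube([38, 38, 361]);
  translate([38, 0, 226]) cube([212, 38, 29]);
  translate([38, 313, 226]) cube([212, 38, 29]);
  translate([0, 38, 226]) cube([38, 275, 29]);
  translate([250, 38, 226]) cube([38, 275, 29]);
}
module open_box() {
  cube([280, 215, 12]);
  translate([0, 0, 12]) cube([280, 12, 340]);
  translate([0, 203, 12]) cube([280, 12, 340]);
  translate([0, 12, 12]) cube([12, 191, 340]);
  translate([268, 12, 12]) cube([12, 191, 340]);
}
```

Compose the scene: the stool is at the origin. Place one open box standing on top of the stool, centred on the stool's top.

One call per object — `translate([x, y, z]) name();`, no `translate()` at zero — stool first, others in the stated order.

stool();
translate([4, 68, 396]) open_box();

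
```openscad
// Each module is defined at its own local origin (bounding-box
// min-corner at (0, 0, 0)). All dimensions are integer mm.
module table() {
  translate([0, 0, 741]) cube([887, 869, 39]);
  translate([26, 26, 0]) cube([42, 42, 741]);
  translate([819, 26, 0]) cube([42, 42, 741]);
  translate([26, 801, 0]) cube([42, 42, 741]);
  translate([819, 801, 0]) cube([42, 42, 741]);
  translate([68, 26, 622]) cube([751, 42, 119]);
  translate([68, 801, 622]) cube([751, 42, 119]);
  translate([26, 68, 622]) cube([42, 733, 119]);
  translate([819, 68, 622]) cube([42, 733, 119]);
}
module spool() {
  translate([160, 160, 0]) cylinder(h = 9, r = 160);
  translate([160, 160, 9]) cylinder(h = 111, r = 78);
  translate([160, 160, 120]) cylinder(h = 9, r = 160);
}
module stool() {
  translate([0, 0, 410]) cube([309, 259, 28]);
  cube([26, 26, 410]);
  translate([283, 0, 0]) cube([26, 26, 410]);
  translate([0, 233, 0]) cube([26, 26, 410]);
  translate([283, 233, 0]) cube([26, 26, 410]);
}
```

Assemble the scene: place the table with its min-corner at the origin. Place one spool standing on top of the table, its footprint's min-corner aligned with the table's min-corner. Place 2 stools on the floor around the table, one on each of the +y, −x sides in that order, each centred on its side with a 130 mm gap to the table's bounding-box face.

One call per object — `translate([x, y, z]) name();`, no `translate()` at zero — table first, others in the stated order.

table();
translate([0, 0, 780]) spool();
translate([289, 999, 0]) stool();
translate([-439, 305, 0]) stool();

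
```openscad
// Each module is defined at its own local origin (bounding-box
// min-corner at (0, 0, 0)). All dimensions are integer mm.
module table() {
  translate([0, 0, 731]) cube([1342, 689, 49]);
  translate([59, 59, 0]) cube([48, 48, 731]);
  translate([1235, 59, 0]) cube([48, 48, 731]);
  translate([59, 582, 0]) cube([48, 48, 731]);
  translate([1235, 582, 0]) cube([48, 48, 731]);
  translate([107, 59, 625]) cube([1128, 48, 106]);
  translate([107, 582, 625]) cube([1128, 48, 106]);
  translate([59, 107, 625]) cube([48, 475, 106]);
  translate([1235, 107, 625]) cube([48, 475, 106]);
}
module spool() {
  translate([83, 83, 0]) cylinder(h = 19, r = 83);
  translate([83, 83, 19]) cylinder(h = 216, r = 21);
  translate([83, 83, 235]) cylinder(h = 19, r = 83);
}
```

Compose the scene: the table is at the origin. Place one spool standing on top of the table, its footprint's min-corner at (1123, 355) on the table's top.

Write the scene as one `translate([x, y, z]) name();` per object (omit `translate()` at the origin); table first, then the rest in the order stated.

table();
translate([1123, 355, 780]) spool();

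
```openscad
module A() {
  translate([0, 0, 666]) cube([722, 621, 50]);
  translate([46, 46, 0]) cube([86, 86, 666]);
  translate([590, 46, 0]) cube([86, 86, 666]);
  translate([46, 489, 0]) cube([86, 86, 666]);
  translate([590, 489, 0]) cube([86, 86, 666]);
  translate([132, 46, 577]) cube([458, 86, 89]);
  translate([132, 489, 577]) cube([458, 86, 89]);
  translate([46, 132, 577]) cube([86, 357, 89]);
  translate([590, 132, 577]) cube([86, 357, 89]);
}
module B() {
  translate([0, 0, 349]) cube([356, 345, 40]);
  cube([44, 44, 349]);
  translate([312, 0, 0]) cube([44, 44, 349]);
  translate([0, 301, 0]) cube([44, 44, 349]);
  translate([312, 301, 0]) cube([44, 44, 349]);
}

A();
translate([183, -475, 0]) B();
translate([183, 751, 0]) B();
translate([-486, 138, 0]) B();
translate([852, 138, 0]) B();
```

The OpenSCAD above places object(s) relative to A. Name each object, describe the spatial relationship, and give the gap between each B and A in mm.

Each stool's nearest face is 130 mm from the table's bounding box.

A is a table. B is a stool. Four stools sit around the table at the −y, +y, −x, +x sides. The gap between each stool and the table is 130 mm.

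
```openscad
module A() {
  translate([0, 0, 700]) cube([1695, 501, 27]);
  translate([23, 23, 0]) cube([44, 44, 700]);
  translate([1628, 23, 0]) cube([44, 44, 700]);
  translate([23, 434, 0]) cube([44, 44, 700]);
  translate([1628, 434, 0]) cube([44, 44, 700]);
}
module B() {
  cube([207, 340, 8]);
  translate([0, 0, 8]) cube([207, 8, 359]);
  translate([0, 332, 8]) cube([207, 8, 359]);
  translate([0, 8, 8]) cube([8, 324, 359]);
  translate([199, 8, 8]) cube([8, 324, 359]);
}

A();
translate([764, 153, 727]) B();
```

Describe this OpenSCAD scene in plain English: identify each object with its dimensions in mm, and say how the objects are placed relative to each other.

A is a table with a 1695×501 mm rectangular top, 27 mm thick, top surface at z = 727 mm, supported by four 44×44 mm square legs, each inset 23 mm from the nearest pair of top edges, running from the floor.

B is an open-topped rectangular box: outside dimensions 207×340×367 mm, with a uniform wall and base thickness of 8 mm. The base is a full 207×340 slab on the floor; four walls sit on top of the base. The front and back walls (the −y and +y sides) span the full width; the two side walls fit between them.

The open box is on top of the table.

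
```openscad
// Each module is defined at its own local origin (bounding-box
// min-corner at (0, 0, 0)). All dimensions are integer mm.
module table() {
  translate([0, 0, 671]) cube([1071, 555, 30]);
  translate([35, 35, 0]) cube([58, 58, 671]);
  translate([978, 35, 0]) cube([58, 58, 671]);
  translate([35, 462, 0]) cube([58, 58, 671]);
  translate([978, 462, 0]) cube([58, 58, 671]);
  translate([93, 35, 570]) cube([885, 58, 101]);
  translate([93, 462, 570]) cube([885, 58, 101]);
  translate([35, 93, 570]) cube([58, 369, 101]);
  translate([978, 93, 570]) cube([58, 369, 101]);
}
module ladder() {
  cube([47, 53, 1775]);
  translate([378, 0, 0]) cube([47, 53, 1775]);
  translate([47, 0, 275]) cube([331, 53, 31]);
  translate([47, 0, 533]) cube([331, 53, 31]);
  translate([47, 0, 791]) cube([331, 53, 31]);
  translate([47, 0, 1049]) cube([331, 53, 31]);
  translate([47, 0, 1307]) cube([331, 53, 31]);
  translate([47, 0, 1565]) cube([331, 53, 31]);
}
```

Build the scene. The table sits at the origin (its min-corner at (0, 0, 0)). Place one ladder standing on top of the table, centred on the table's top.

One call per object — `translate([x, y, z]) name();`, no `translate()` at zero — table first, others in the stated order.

table();
translate([323, 251, 701]) ladder();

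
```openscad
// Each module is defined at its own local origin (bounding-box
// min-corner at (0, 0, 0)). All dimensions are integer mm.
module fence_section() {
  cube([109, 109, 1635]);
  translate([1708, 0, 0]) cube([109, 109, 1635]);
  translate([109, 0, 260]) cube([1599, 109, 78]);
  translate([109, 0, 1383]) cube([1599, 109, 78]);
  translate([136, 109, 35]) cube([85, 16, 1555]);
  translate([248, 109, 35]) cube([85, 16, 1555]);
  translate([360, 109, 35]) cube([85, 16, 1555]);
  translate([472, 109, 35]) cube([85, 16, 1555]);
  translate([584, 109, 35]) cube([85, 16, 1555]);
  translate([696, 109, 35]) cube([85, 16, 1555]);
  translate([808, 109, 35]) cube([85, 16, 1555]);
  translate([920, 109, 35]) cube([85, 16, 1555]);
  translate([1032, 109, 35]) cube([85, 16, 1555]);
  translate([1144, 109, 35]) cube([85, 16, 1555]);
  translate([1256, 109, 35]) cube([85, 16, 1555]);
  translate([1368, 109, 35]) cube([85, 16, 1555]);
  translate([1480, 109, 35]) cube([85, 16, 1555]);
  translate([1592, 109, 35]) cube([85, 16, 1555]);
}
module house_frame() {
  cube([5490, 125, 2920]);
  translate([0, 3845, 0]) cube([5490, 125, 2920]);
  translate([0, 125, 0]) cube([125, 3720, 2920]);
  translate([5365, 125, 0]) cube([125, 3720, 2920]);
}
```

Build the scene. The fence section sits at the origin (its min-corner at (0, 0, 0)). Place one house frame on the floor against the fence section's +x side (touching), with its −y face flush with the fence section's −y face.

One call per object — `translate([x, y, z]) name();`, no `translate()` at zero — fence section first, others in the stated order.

fence_section();
translate([1817, 0, 0]) house_frame();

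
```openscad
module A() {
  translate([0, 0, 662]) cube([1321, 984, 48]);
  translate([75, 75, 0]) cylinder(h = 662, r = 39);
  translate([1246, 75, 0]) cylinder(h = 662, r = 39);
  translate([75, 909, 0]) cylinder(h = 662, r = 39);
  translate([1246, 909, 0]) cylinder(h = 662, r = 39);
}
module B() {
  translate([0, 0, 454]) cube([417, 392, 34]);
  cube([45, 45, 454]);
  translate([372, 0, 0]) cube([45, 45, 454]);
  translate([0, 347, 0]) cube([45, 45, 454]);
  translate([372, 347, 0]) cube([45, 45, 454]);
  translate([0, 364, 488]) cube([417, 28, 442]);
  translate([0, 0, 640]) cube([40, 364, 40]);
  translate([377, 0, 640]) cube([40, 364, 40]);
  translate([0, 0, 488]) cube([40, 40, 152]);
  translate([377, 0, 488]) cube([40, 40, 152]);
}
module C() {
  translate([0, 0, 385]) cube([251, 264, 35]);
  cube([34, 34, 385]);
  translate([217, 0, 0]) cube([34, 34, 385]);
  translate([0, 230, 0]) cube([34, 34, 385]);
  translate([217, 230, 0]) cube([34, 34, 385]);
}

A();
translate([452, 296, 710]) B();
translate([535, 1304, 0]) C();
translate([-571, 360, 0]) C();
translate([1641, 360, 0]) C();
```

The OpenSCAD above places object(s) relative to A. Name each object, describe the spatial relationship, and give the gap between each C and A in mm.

A is a table. B is a chair. C is a stool. The chair is on top of the table, centred. Three stools sit around the table at the +y, −x, +x sides. The gap between each stool and the table is 320 mm.

Each stool's nearest face is 320 mm from the table's bounding box.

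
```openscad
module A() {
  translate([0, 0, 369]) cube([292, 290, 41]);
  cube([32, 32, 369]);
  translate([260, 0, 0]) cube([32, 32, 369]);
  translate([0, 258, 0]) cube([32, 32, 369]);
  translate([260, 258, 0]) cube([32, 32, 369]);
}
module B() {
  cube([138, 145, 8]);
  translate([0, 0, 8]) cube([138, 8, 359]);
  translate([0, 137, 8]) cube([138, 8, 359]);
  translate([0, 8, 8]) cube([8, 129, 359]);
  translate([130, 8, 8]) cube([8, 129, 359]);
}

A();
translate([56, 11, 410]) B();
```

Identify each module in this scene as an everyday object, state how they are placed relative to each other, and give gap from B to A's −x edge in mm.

A is a stool. B is an open box. The open box is on top of the stool. The gap from the open box to the stool's −x edge is 56 mm.

The open box's min-x is at 56; the stool's min-x is 0; gap = 56 mm.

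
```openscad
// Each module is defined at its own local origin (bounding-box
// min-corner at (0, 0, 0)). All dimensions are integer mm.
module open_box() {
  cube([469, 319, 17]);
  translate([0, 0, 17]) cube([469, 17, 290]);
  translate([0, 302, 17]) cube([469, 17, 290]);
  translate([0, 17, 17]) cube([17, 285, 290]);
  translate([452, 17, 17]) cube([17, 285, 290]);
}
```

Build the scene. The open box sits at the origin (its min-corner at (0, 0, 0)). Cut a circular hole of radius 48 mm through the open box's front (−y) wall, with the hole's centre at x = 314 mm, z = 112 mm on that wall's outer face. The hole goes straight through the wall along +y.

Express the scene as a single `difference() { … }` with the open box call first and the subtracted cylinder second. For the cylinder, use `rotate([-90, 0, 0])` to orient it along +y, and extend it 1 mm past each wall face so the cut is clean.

difference() {
  open_box();
  translate([314, -1, 112]) rotate([-90, 0, 0]) cylinder(h = 19, r = 48);
}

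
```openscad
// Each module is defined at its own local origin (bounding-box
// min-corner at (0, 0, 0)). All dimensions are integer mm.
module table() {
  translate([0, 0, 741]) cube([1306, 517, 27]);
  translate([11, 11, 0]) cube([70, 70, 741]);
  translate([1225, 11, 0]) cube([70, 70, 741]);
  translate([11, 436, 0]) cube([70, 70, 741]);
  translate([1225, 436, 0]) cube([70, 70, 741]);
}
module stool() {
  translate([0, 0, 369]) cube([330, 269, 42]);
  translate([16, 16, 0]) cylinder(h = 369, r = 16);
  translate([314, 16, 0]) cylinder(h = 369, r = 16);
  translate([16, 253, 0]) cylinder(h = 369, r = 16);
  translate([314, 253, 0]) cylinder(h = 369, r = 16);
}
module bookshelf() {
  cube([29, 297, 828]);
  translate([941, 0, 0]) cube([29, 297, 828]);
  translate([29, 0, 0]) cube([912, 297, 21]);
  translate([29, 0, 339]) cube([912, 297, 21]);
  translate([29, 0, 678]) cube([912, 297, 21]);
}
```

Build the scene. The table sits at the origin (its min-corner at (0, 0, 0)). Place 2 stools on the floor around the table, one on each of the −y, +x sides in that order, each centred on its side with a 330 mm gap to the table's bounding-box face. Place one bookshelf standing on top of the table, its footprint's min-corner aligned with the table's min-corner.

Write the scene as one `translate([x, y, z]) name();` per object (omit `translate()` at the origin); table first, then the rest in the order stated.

table();
translate([488, -599, 0]) stool();
translate([1636, 124, 0]) stool();
translate([0, 0, 768]) bookshelf();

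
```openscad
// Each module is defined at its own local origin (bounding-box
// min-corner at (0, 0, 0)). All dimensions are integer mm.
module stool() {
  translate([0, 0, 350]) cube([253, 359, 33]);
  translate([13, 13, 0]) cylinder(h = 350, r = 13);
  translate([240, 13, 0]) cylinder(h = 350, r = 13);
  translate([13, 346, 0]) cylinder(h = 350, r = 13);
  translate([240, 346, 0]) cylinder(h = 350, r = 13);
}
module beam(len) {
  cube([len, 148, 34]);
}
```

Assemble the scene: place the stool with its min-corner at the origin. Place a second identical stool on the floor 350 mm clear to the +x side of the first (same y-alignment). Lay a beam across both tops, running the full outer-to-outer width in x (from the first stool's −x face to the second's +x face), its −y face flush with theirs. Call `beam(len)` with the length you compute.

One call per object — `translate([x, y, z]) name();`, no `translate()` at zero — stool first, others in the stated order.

stool();
translate([603, 0, 0]) stool();
translate([0, 0, 383]) beam(856);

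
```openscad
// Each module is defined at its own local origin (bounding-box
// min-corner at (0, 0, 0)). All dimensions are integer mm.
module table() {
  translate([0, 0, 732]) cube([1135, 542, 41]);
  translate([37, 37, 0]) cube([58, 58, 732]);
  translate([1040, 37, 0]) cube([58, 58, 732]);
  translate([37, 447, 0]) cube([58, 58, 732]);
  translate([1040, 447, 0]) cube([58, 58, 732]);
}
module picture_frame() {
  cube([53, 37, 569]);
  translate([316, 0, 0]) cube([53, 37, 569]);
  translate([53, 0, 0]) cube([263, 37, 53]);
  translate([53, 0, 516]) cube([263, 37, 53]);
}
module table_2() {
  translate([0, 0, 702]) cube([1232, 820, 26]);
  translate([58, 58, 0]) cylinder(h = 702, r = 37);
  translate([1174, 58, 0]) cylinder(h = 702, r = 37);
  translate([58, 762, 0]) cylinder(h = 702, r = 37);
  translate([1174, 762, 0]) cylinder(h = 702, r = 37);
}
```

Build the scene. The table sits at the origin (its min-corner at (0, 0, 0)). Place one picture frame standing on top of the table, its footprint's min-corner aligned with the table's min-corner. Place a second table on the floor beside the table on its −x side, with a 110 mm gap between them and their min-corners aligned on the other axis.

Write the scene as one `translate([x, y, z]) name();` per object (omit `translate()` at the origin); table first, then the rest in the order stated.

table();
translate([0, 0, 773]) picture_frame();
translate([-1342, 0, 0]) table_2();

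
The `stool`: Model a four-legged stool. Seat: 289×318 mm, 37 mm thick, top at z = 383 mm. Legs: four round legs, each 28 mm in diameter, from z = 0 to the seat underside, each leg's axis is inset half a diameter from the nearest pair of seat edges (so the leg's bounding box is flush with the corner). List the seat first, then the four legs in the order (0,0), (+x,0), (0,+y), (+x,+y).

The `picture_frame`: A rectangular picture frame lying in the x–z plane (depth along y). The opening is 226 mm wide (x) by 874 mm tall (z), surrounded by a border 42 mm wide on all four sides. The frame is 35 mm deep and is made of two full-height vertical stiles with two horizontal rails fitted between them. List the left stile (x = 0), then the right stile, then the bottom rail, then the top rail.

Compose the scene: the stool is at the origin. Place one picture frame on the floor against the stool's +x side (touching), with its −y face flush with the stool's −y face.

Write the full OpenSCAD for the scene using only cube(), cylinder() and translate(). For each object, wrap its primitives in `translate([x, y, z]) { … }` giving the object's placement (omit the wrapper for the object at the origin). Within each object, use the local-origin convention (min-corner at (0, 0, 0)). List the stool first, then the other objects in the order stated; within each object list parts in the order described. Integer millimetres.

translate([0, 0, 346]) cube([289, 318, 37]);
translate([14, 14, 0]) cylinder(h = 346, r = 14);
translate([275, 14, 0]) cylinder(h = 346, r = 14);
translate([14, 304, 0]) cylinder(h = 346, r = 14);
translate([275, 304, 0]) cylinder(h = 346, r = 14);
translate([289, 0, 0]) {
  cube([42, 35, 958]);
  translate([268, 0, 0]) cube([42, 35, 958]);
  translate([42, 0, 0]) cube([226, 35, 42]);
  translate([42, 0, 916]) cube([226, 35, 42]);
}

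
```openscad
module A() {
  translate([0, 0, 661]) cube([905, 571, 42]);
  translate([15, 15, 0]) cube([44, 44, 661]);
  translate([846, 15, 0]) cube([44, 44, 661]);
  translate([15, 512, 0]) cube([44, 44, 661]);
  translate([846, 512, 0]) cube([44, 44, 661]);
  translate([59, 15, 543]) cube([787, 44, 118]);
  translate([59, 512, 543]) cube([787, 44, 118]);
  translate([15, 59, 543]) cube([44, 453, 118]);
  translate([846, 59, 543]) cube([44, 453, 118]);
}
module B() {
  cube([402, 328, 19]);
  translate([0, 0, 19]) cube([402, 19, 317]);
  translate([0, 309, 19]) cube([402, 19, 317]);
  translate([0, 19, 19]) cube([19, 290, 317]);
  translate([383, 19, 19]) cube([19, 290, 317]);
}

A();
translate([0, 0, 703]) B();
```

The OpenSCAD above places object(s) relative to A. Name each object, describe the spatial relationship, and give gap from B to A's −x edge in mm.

A is a table. B is an open box. The open box is on top of the table. The gap from the open box to the table's −x edge is 0 mm.

The open box's min-x is at 0; the table's min-x is 0; gap = 0 mm.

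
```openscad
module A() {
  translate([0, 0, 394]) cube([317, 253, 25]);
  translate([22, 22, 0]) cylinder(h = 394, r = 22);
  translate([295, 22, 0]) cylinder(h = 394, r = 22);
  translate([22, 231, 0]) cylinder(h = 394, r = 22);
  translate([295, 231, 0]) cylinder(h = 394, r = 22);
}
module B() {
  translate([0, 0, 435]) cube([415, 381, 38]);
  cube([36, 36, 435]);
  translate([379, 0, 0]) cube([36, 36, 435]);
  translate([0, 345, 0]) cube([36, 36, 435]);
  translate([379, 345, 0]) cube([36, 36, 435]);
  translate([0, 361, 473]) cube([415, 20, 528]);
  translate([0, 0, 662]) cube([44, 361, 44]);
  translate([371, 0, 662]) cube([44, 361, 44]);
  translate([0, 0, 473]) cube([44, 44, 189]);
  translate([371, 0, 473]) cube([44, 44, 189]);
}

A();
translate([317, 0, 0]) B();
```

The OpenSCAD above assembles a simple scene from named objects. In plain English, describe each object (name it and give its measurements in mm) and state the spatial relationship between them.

A is a four-legged stool. The seat is a 317×253×25 mm slab whose top surface is at z = 419 mm; four round legs, each 44 mm in diameter, run from the floor (z = 0) to the underside of the seat, each leg's axis is inset half a diameter from the nearest pair of seat edges (so the leg's bounding box is flush with the corner).

B is a chair: 415×381 mm seat, 38 mm thick, top at z = 473 mm, on four 36 mm square corner legs flush with the seat edges. A 20 mm thick backrest slab spans the full seat width, extending 528 mm above the seat top, its back face flush with the seat's +y edge. Two armrests of 44×44 mm section run along each side from the seat's front edge to the front of the backrest, top faces 233 mm above the seat top and outer faces flush with the seat's x-edges; a 44×44 mm post under the front of each armrest stands on the seat at the front corner.

The chair is against the stool's +x side, with their −y faces flush.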